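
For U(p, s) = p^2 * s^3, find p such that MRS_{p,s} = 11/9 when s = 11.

p = 6

MU_p = 2·p·s^3 and MU_s = 3·p^2·s^2.
MRS = MU_p/MU_s = (2/3)·s/p.
Substitute s = 11: MRS = (22/3)/p. Setting (22/3)/p = 11/9 gives p = (22/3)/(11/9) = 6.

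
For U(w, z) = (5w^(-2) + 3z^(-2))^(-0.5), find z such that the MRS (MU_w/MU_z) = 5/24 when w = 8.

For CES with ρ = -2, MRS = (5/3)·(z/w)^3.
Setting (5/3)·(z/8)^3 = 5/24 gives (z/8)^3 = 0.125, so z/8 = 0.5 and z = 4.

z = 4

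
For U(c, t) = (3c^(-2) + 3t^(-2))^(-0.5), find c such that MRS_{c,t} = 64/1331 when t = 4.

For CES with ρ = -2, MRS = (t/c)^3.
Setting (4/c)^3 = 64/1331 gives 4/c = 4/11 and c = 11.

c = 11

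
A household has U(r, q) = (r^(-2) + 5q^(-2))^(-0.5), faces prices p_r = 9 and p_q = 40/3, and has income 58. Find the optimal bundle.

r* = 2, q* = 3

For CES with ρ = -2, MRS = (1/5)·(q/r)^3.
Tangency: set MRS = p_r/p_q = 9/(40/3) = 27/40.
So (q/r)^3 = 3.375; taking the cube root, q/r = 1.5, i.e. q = 1.5·r.
Substitute into the budget 9·r + (40/3)·q = 58: 29·r = 58, so r* = 2 and q* = 1.5·2 = 3.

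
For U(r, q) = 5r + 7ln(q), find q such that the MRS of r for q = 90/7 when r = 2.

MU_r = 5, MU_q = 7/q.
MRS = 5 ÷ (7/q).
MRS depends only on q: (5/7)·q = 90/7 ⇒ q = (90/7)/(5/7) = 18.

q = 18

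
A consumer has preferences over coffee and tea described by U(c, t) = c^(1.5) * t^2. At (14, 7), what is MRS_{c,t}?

MRS = 0.375

MU_c = 1.5·√c·t^2 and MU_t = 2·c^(1.5)·t.
MRS = MU_c/MU_t = (0.75)·t/c.
At (14, 7): MRS = 0.375.
That is, one extra unit of c is worth 0.375 units of t at the margin.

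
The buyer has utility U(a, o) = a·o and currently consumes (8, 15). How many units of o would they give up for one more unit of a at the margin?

MRS = 1.875

MU_a = o and MU_o = a.
MRS = MU_a/MU_o = o/a.
At (8, 15): MRS = 1.875.
The indifference curve has slope −1.875 at this bundle.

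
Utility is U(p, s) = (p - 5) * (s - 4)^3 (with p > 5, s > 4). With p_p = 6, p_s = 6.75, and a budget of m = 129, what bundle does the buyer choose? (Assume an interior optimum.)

MU_p = (s−4)^3, MU_s = 3·(p−5)·(s−4)^2.
MRS = (1/3)·(s−4)/(p−5).
Tangency: set MRS = p_p/p_s = 6/6.75 = 8/9.
So (1/3)·(s − 4)/(p − 5) = 8/9, i.e. (s − 4) = (8/3)·(p − 5).
Rewrite the budget in excess-of-subsistence terms: 6·(p − 5) + 6.75·(s − 4) = 129 − 6·5 − 6.75·4 = 72.
Substituting, 24·(p − 5) = 72, so p − 5 = 3 and p* = 8.
Then s − 4 = (8/3)·3 = 8, so s* = 12.

p* = 8, s* = 12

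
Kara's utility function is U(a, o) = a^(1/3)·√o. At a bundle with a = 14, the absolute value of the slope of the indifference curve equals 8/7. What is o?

o = 24

MU_a = 1/3·a^(-2/3)·√o and MU_o = 0.5·a^(1/3)·o^(-0.5).
MRS = MU_a/MU_o = (2/3)·o/a.
Substitute a = 14: MRS = o/21. Setting o/21 = 8/7 gives o = (8/7)·21 = 24.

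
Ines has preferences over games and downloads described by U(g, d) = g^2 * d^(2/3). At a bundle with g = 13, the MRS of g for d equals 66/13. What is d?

MU_g = 2·g·d^(2/3) and MU_d = 2/3·g^2·d^(-1/3).
MRS = MU_g/MU_d = (3)·d/g.
Substitute g = 13: MRS = d/(13/3). Setting d/(13/3) = 66/13 gives d = (66/13)·(13/3) = 22.

d = 22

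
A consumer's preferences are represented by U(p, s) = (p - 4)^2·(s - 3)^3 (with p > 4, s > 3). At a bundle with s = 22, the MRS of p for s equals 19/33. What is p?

MU_p = 2·(p−4)·(s−3)^3, MU_s = 3·(p−4)^2·(s−3)^2.
MRS = (2/3)·(s−3)/(p−4).
Substitute s = 22: MRS = (38/3)/(p − 4). Setting this equal to 19/33 gives p − 4 = (38/3)/(19/33) = 22, so p = 26.

p = 26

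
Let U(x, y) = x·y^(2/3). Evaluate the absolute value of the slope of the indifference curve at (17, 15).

MRS = 45/34

MU_x = y^(2/3) and MU_y = 2/3·x·y^(-1/3).
MRS = MU_x/MU_y = (1.5)·y/x.
At (17, 15): MRS = 45/34.
That is, one extra unit of x is worth 45/34 units of y at the margin.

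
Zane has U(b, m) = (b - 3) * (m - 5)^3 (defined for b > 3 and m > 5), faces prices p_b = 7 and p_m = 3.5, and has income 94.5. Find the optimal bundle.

MU_b = (m−5)^3, MU_m = 3·(b−3)·(m−5)^2.
MRS = (1/3)·(m−5)/(b−3).
Tangency: set MRS = p_b/p_m = 7/3.5 = 2.
So (1/3)·(m − 5)/(b − 3) = 2, i.e. (m − 5) = 6·(b − 3).
Rewrite the budget in excess-of-subsistence terms: 7·(b − 3) + 3.5·(m − 5) = 94.5 − 7·3 − 3.5·5 = 56.
Substituting, 28·(b − 3) = 56, so b − 3 = 2 and b* = 5.
Then m − 5 = 6·2 = 12, so m* = 17.

b* = 5, m* = 17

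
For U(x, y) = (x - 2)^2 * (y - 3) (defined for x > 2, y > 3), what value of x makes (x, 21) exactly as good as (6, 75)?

x = 10

U(6, 75) = 1152.
Set U(x, 21) = 1152 and solve.
With y = 21: (21 − 3) = 18, so (x − 2)^2 = 1152/18 = 64.
Taking the square root (with x > 2): x − 2 = 8, so x = 10.
Check: U(10, 21) = 1152.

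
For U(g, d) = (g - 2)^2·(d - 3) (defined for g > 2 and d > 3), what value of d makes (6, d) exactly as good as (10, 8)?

d = 23

U(10, 8) = 320.
Set U(6, d) = 320 and solve.
With g = 6: (6 − 2)^2 = 16, so (d − 3) = 320/16 = 20.
So d = 3 + 20 = 23.
Check: U(6, 23) = 320.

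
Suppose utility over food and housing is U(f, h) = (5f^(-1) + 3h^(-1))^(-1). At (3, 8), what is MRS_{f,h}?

MRS = 320/27

For CES with ρ = -1, MRS = (5/3)·(h/f)^2.
At (3, 8): MRS = 320/27.
The indifference curve has slope −320/27 at this bundle.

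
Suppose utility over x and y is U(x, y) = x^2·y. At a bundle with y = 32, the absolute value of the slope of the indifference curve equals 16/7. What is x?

x = 28

MU_x = 2·x·y and MU_y = x^2.
MRS = MU_x/MU_y = (2/1)·y/x.
Substitute y = 32: MRS = 64/x. Setting 64/x = 16/7 gives x = 64/(16/7) = 28.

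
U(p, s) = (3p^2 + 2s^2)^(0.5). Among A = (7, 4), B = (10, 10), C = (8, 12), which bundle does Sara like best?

Bundle B

Evaluate utility at each bundle:
U(A) = 13.379.
U(B) = 22.361.
U(C) = 21.909.
Highest utility is B, so B ≻ C ≻ A.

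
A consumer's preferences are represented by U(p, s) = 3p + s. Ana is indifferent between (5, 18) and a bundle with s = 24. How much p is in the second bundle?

U(5, 18) = 33.
Set U(p, 24) = 33 and solve.
3p + 24 = 33 ⇒ 3p = 9 ⇒ p = 3.
Check: U(3, 24) = 33.

p = 3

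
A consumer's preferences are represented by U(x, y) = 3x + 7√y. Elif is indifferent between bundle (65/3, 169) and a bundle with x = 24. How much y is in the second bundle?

y = 144

U(65/3, 169) = 156.
Set U(24, y) = 156 and solve.
With x = 24: 7√y = 156 − 3·24 = 84, so √y = 12 and y = 144.
Check: U(24, 144) = 156.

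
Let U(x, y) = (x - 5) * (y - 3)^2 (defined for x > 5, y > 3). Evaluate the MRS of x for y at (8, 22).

MRS = 19/6

MU_x = (y−3)^2, MU_y = 2·(x−5)·(y−3).
MRS = (1/2)·(y−3)/(x−5).
At (8, 22): MRS = 19/6.
The indifference curve has slope −19/6 at this bundle.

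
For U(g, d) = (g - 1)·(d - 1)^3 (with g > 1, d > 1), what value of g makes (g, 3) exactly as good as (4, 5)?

g = 25

U(4, 5) = 192.
Set U(g, 3) = 192 and solve.
With d = 3: (3 − 1)^3 = 8, so (g − 1) = 192/8 = 24.
So g = 1 + 24 = 25.
Check: U(25, 3) = 192.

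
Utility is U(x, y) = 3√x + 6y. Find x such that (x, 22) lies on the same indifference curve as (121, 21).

x = 81

U(121, 21) = 159.
Set U(x, 22) = 159 and solve.
With y = 22: 3√x = 159 − 6·22 = 27, so √x = 9 and x = 81.
Check: U(81, 22) = 159.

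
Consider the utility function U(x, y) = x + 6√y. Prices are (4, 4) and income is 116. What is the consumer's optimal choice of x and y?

x* = 20, y* = 9

MU_x = 1, MU_y = 6/(2√y).
MRS = 1 ÷ (6/(2√y)).
Tangency: set MRS = p_x/p_y = 4/4 = 1.
MRS depends only on y: (1/3)·√y = 1 ⇒ √y = 1/(1/3) = 3 ⇒ y* = 9.
From the budget, 4·x = 116 − 4·9 = 80, so x* = 20.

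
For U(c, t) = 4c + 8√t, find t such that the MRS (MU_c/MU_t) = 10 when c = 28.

t = 100

MU_c = 4, MU_t = 8/(2√t).
MRS = 4 ÷ (8/(2√t)).
MRS depends only on t: √t = 10 ⇒ √t = 10 ⇒ t = 100.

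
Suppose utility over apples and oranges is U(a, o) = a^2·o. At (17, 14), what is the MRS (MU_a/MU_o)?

MU_a = 2·a·o and MU_o = a^2.
MRS = MU_a/MU_o = (2/1)·o/a.
At (17, 14): MRS = 28/17.
So at (17, 14) the consumer would give up 28/17 units of o for one more unit of a.

MRS = 28/17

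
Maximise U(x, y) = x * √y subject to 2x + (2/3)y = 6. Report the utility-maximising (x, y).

x* = 2, y* = 3

MU_x = √y and MU_y = 0.5·x·y^(-0.5).
MRS = MU_x/MU_y = (2)·y/x.
Tangency: set MRS = p_x/p_y = 2/(2/3) = 3.
So (2)·y/x = 3, i.e. y = 1.5·x.
Substitute into the budget 2·x + (2/3)·y = 6: 3·x = 6, so x* = 2.
Then y* = 1.5·2 = 3.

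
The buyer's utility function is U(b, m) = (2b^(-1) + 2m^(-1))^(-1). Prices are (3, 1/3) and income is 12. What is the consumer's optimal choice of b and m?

For CES with ρ = -1, MRS = (m/b)^2.
Tangency: set MRS = p_b/p_m = 3/(1/3) = 9.
So (m/b)^2 = 9; taking the square root, m/b = 3, i.e. m = 3·b.
Substitute into the budget 3·b + (1/3)·m = 12: 4·b = 12, so b* = 3 and m* = 3·3 = 9.

b* = 3, m* = 9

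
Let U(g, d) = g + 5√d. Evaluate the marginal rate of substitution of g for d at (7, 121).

MU_g = 1, MU_d = 5/(2√d).
MRS = 1 ÷ (5/(2√d)).
At (7, 121): MRS = 4.4.
The indifference curve has slope −4.4 at this bundle.

MRS = 4.4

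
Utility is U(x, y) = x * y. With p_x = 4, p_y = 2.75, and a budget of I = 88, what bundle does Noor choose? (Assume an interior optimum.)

x* = 11, y* = 16

MU_x = y and MU_y = x.
MRS = MU_x/MU_y = y/x.
Tangency: set MRS = p_x/p_y = 4/2.75 = 16/11.
So y/x = 16/11, i.e. y = (16/11)·x.
Substitute into the budget 4·x + 2.75·y = 88: 8·x = 88, so x* = 11.
Then y* = (16/11)·11 = 16.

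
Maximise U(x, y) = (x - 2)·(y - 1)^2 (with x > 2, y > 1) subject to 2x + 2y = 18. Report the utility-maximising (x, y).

MU_x = (y−1)^2, MU_y = 2·(x−2)·(y−1).
MRS = (1/2)·(y−1)/(x−2).
Tangency: set MRS = p_x/p_y = 2/2 = 1.
So (1/2)·(y − 1)/(x − 2) = 1, i.e. (y − 1) = 2·(x − 2).
Rewrite the budget in excess-of-subsistence terms: 2·(x − 2) + 2·(y − 1) = 18 − 2·2 − 2·1 = 12.
Substituting, 6·(x − 2) = 12, so x − 2 = 2 and x* = 4.
Then y − 1 = 2·2 = 4, so y* = 5.

x* = 4, y* = 5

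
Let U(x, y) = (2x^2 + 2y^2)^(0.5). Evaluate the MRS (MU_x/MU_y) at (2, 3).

MRS = 2/3

For CES with ρ = 2, MRS = (y/x)^(-1).
At (2, 3): MRS = 2/3.
That is, one extra unit of x is worth 2/3 units of y at the margin.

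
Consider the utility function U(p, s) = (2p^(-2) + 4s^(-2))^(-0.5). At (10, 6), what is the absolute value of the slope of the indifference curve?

MRS = 27/250

For CES with ρ = -2, MRS = (2/4)·(s/p)^3.
At (10, 6): MRS = 27/250.
So at (10, 6) the consumer would give up 27/250 units of s for one more unit of p.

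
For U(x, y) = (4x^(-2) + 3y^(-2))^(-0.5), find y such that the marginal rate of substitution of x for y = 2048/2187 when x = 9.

y = 8

For CES with ρ = -2, MRS = (4/3)·(y/x)^3.
Setting (4/3)·(y/9)^3 = 2048/2187 gives (y/9)^3 = 512/729, so y/9 = 8/9 and y = 8.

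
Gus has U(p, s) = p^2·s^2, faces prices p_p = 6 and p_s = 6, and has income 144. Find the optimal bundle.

MU_p = 2·p·s^2 and MU_s = 2·p^2·s.
MRS = MU_p/MU_s = s/p.
Tangency: set MRS = p_p/p_s = 6/6 = 1.
So s/p = 1, i.e. s = p.
Substitute into the budget 6·p + 6·s = 144: 12·p = 144, so p* = 12.
Then s* = 12.

p* = 12, s* = 12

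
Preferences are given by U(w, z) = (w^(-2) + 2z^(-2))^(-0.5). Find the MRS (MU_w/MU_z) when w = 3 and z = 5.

For CES with ρ = -2, MRS = (1/2)·(z/w)^3.
At (3, 5): MRS = 125/54.
That is, one extra unit of w is worth 125/54 units of z at the margin.

MRS = 125/54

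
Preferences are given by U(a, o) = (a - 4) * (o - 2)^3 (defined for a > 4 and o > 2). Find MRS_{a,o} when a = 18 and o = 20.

MRS = 3/7

MU_a = (o−2)^3, MU_o = 3·(a−4)·(o−2)^2.
MRS = (1/3)·(o−2)/(a−4).
At (18, 20): MRS = 3/7.
The indifference curve has slope −3/7 at this bundle.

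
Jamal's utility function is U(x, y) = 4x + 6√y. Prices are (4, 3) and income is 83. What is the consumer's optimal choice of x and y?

x* = 20, y* = 1

MU_x = 4, MU_y = 6/(2√y).
MRS = 4 ÷ (6/(2√y)).
Tangency: set MRS = p_x/p_y = 4/3.
MRS depends only on y: (4/3)·√y = 4/3 ⇒ √y = (4/3)/(4/3) = 1 ⇒ y* = 1.
From the budget, 4·x = 83 − 3·1 = 80, so x* = 20.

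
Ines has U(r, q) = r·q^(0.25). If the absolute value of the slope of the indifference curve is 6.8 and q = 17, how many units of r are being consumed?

MU_r = q^(0.25) and MU_q = 0.25·r·q^(-0.75).
MRS = MU_r/MU_q = (4)·q/r.
Substitute q = 17: MRS = 68/r. Setting 68/r = 6.8 gives r = 68/6.8 = 10.

r = 10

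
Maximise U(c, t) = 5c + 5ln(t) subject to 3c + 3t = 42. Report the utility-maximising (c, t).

c* = 13, t* = 1

MU_c = 5, MU_t = 5/t.
MRS = 5 ÷ (5/t).
Tangency: set MRS = p_c/p_t = 3/3 = 1.
MRS depends only on t: t = 1 ⇒ t* = 1.
From the budget, 3·c = 42 − 3·1 = 39, so c* = 13.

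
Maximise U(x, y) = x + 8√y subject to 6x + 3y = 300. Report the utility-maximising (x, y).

MU_x = 1, MU_y = 8/(2√y).
MRS = 1 ÷ (8/(2√y)).
Tangency: set MRS = p_x/p_y = 6/3 = 2.
MRS depends only on y: 0.25·√y = 2 ⇒ √y = 2/0.25 = 8 ⇒ y* = 64.
From the budget, 6·x = 300 − 3·64 = 108, so x* = 18.

x* = 18, y* = 64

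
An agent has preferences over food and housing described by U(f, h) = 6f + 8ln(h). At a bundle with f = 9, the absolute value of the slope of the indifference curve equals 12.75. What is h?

h = 17

MU_f = 6, MU_h = 8/h.
MRS = 6 ÷ (8/h).
MRS depends only on h: 0.75·h = 12.75 ⇒ h = 12.75/0.75 = 17.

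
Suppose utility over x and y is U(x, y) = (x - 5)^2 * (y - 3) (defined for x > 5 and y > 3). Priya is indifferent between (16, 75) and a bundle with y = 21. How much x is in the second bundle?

x = 27

U(16, 75) = 8712.
Set U(x, 21) = 8712 and solve.
With y = 21: (21 − 3) = 18, so (x − 5)^2 = 8712/18 = 484.
Taking the square root (with x > 5): x − 5 = 22, so x = 27.
Check: U(27, 21) = 8712.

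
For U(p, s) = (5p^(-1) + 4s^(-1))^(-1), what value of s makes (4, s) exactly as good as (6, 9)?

U depends on (p, s) only through S = 5p^(-1) + 4s^(-1), so equal utility means equal S. At (6, 9): S = 23/18.
With p = 4: 5·4^(-1) = 1.25, so 4s^(-1) = 23/18 − 1.25 = 1/36, i.e. s^(-1) = 1/144.
Hence s = 1/(1/144) = 144.
Check: U(4, 144) = 0.7826.

s = 144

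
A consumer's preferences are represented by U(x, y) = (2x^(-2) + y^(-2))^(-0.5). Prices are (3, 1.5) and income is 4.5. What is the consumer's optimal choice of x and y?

For CES with ρ = -2, MRS = (2/1)·(y/x)^3.
Tangency: set MRS = p_x/p_y = 3/1.5 = 2.
So (y/x)^3 = 1; taking the cube root, y/x = 1, i.e. y = x.
Substitute into the budget 3·x + 1.5·y = 4.5: 4.5·x = 4.5, so x* = 1 and y* = 1.

x* = 1, y* = 1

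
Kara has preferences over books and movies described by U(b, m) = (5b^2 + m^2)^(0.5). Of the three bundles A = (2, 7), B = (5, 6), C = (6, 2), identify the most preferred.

Evaluate utility at each bundle:
U(A) = 8.307.
U(B) = 12.689.
U(C) = 13.565.
Highest utility is C, so C ≻ B ≻ A.

Bundle C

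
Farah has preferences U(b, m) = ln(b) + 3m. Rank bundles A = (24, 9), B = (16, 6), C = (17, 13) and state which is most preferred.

Bundle C

Evaluate utility at each bundle:
U(A) = 30.178.
U(B) = 20.773.
U(C) = 41.833.
Highest utility is C, so C ≻ A ≻ B.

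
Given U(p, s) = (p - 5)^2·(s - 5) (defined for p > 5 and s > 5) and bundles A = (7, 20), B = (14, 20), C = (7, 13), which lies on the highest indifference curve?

Bundle B

Evaluate utility at each bundle:
U(A) = 60.
U(B) = 1215.
U(C) = 32.
Highest utility is B, so B ≻ A ≻ C.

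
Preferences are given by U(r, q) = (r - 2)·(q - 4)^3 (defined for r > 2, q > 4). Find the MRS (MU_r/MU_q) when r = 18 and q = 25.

MU_r = (q−4)^3, MU_q = 3·(r−2)·(q−4)^2.
MRS = (1/3)·(q−4)/(r−2).
At (18, 25): MRS = 7/16.
So at (18, 25) the consumer would give up 7/16 units of q for one more unit of r.

MRS = 7/16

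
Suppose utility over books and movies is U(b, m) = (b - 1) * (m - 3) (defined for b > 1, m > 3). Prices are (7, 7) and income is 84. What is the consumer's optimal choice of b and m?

MU_b = (m−3), MU_m = (b−1).
MRS = (m−3)/(b−1).
Tangency: set MRS = p_b/p_m = 7/7 = 1.
So (m − 3)/(b − 1) = 1, i.e. (m − 3) = (b − 1).
Rewrite the budget in excess-of-subsistence terms: 7·(b − 1) + 7·(m − 3) = 84 − 7·1 − 7·3 = 56.
Substituting, 14·(b − 1) = 56, so b − 1 = 4 and b* = 5.
Then m − 3 = 4, so m* = 7.

b* = 5, m* = 7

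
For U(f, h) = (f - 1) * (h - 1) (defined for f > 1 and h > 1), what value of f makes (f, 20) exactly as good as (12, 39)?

U(12, 39) = 418.
Set U(f, 20) = 418 and solve.
With h = 20: (20 − 1) = 19, so (f − 1) = 418/19 = 22.
So f = 1 + 22 = 23.
Check: U(23, 20) = 418.

f = 23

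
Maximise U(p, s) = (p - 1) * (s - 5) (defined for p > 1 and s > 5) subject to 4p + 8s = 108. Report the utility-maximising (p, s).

p* = 9, s* = 9

MU_p = (s−5), MU_s = (p−1).
MRS = (s−5)/(p−1).
Tangency: set MRS = p_p/p_s = 4/8 = 0.5.
So (s − 5)/(p − 1) = 0.5, i.e. (s − 5) = 0.5·(p − 1).
Rewrite the budget in excess-of-subsistence terms: 4·(p − 1) + 8·(s − 5) = 108 − 4·1 − 8·5 = 64.
Substituting, 8·(p − 1) = 64, so p − 1 = 8 and p* = 9.
Then s − 5 = 0.5·8 = 4, so s* = 9.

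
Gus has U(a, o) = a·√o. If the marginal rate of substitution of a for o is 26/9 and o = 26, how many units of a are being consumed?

MU_a = √o and MU_o = 0.5·a·o^(-0.5).
MRS = MU_a/MU_o = (2)·o/a.
Substitute o = 26: MRS = 52/a. Setting 52/a = 26/9 gives a = 52/(26/9) = 18.

a = 18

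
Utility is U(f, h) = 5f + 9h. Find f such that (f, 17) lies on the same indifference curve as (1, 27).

U(1, 27) = 248.
Set U(f, 17) = 248 and solve.
5f + 9·17 = 248 ⇒ 5f = 95 ⇒ f = 19.
Check: U(19, 17) = 248.

f = 19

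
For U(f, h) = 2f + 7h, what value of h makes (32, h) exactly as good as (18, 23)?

h = 19

U(18, 23) = 197.
Set U(32, h) = 197 and solve.
2·32 + 7h = 197 ⇒ 7h = 133 ⇒ h = 19.
Check: U(32, 19) = 197.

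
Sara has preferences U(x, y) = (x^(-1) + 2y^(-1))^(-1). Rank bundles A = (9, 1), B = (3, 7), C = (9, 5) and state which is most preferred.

Bundle C

Evaluate utility at each bundle:
U(A) = 0.474.
U(B) = 1.615.
U(C) = 1.957.
Highest utility is C, so C ≻ B ≻ A.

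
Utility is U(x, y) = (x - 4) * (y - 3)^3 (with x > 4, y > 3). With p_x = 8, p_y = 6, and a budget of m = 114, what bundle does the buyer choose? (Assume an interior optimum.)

x* = 6, y* = 11

MU_x = (y−3)^3, MU_y = 3·(x−4)·(y−3)^2.
MRS = (1/3)·(y−3)/(x−4).
Tangency: set MRS = p_x/p_y = 8/6 = 4/3.
So (1/3)·(y − 3)/(x − 4) = 4/3, i.e. (y − 3) = 4·(x − 4).
Rewrite the budget in excess-of-subsistence terms: 8·(x − 4) + 6·(y − 3) = 114 − 8·4 − 6·3 = 64.
Substituting, 32·(x − 4) = 64, so x − 4 = 2 and x* = 6.
Then y − 3 = 4·2 = 8, so y* = 11.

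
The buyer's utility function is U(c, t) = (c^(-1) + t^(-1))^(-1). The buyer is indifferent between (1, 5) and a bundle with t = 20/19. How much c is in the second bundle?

U depends on (c, t) only through S = c^(-1) + t^(-1), so equal utility means equal S. At (1, 5): S = 1.2.
With t = 20/19: (20/19)^(-1) = 0.95, so c^(-1) = 1.2 − 0.95 = 0.25.
Hence c = 1/0.25 = 4.
Check: U(4, 20/19) = 0.8333.

c = 4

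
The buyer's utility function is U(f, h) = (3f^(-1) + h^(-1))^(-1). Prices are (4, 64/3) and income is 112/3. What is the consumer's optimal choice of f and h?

For CES with ρ = -1, MRS = (3/1)·(h/f)^2.
Tangency: set MRS = p_f/p_h = 4/(64/3) = 3/16.
So (h/f)^2 = 1/16; taking the square root, h/f = 0.25, i.e. h = 0.25·f.
Substitute into the budget 4·f + (64/3)·h = 112/3: (28/3)·f = 112/3, so f* = 4 and h* = 0.25·4 = 1.

f* = 4, h* = 1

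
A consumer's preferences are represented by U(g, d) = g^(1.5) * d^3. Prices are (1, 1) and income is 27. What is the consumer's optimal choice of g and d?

MU_g = 1.5·√g·d^3 and MU_d = 3·g^(1.5)·d^2.
MRS = MU_g/MU_d = (0.5)·d/g.
Tangency: set MRS = p_g/p_d = 1/1 = 1.
So (0.5)·d/g = 1, i.e. d = 2·g.
Substitute into the budget 1·g + 1·d = 27: 3·g = 27, so g* = 9.
Then d* = 2·9 = 18.

g* = 9, d* = 18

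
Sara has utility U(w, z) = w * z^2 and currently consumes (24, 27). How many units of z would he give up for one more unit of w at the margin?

MRS = 9/16

MU_w = z^2 and MU_z = 2·w·z.
MRS = MU_w/MU_z = (1/2)·z/w.
At (24, 27): MRS = 9/16.
So at (24, 27) the consumer would give up 9/16 units of z for one more unit of w.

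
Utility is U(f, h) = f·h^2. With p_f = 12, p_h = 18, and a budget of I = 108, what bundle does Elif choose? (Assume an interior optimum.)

f* = 3, h* = 4

MU_f = h^2 and MU_h = 2·f·h.
MRS = MU_f/MU_h = (1/2)·h/f.
Tangency: set MRS = p_f/p_h = 12/18 = 2/3.
So (1/2)·h/f = 2/3, i.e. h = (4/3)·f.
Substitute into the budget 12·f + 18·h = 108: 36·f = 108, so f* = 3.
Then h* = (4/3)·3 = 4.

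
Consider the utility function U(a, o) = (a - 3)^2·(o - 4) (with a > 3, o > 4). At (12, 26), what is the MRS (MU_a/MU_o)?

MU_a = 2·(a−3)·(o−4), MU_o = (a−3)^2.
MRS = (2/1)·(o−4)/(a−3).
At (12, 26): MRS = 44/9.
So at (12, 26) the consumer would give up 44/9 units of o for one more unit of a.

MRS = 44/9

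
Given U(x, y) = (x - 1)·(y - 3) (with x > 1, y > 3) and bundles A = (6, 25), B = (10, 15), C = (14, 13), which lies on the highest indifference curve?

Bundle C

Evaluate utility at each bundle:
U(A) = 110.
U(B) = 108.
U(C) = 130.
Highest utility is C, so C ≻ A ≻ B.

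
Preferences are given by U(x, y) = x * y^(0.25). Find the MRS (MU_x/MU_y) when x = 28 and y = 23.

MU_x = y^(0.25) and MU_y = 0.25·x·y^(-0.75).
MRS = MU_x/MU_y = (4)·y/x.
At (28, 23): MRS = 23/7.
The indifference curve has slope −23/7 at this bundle.

MRS = 23/7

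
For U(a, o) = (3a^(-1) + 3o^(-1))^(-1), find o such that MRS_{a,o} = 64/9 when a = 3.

o = 8

For CES with ρ = -1, MRS = (o/a)^2.
Setting (o/3)^2 = 64/9 gives o/3 = 8/3 and o = 8.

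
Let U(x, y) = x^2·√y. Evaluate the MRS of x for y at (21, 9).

MRS = 12/7

MU_x = 2·x·√y and MU_y = 0.5·x^2·y^(-0.5).
MRS = MU_x/MU_y = (4)·y/x.
At (21, 9): MRS = 12/7.
So at (21, 9) the consumer would give up 12/7 units of y for one more unit of x.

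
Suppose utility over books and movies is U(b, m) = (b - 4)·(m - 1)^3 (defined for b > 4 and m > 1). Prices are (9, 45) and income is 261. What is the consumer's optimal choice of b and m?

MU_b = (m−1)^3, MU_m = 3·(b−4)·(m−1)^2.
MRS = (1/3)·(m−1)/(b−4).
Tangency: set MRS = p_b/p_m = 9/45 = 0.2.
So (1/3)·(m − 1)/(b − 4) = 0.2, i.e. (m − 1) = 0.6·(b − 4).
Rewrite the budget in excess-of-subsistence terms: 9·(b − 4) + 45·(m − 1) = 261 − 9·4 − 45·1 = 180.
Substituting, 36·(b − 4) = 180, so b − 4 = 5 and b* = 9.
Then m − 1 = 0.6·5 = 3, so m* = 4.

b* = 9, m* = 4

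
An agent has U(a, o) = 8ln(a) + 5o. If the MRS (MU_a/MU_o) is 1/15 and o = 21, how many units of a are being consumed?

MU_a = 8/a, MU_o = 5.
MRS = 8/a ÷ 5.
MRS depends only on a: 1.6/a = 1/15 ⇒ a = 1.6/(1/15) = 24.

a = 24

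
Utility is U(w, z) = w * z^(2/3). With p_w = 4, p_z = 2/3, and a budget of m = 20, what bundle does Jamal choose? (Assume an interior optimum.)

MU_w = z^(2/3) and MU_z = 2/3·w·z^(-1/3).
MRS = MU_w/MU_z = (1.5)·z/w.
Tangency: set MRS = p_w/p_z = 4/(2/3) = 6.
So (1.5)·z/w = 6, i.e. z = 4·w.
Substitute into the budget 4·w + (2/3)·z = 20: (20/3)·w = 20, so w* = 3.
Then z* = 4·3 = 12.

w* = 3, z* = 12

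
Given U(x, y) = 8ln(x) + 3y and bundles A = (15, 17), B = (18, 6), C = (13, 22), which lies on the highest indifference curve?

Evaluate utility at each bundle:
U(A) = 72.664.
U(B) = 41.123.
U(C) = 86.520.
Highest utility is C, so C ≻ A ≻ B.

Bundle C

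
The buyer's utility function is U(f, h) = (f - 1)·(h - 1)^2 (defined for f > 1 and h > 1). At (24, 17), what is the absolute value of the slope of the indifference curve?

MRS = 8/23

MU_f = (h−1)^2, MU_h = 2·(f−1)·(h−1).
MRS = (1/2)·(h−1)/(f−1).
At (24, 17): MRS = 8/23.
The indifference curve has slope −8/23 at this bundle.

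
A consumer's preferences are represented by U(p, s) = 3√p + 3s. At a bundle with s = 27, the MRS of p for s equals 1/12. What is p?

p = 36

MU_p = 3/(2√p), MU_s = 3.
MRS = 3/(2√p) ÷ 3.
MRS depends only on p: 0.5/√p = 1/12 ⇒ √p = 0.5/(1/12) = 6 ⇒ p = 36.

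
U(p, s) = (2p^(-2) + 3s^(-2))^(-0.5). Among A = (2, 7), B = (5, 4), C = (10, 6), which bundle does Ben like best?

Evaluate utility at each bundle:
U(A) = 1.335.
U(B) = 1.933.
U(C) = 3.111.
Highest utility is C, so C ≻ B ≻ A.

Bundle C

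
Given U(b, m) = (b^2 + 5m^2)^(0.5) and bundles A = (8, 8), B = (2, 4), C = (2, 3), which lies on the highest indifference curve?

Bundle A

Evaluate utility at each bundle:
U(A) = 19.596.
U(B) = 9.165.
U(C) = 7.000.
Highest utility is A, so A ≻ B ≻ C.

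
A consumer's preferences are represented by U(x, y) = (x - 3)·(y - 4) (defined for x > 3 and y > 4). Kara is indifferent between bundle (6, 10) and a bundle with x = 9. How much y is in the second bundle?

U(6, 10) = 18.
Set U(9, y) = 18 and solve.
With x = 9: (9 − 3) = 6, so (y − 4) = 18/6 = 3.
So y = 4 + 3 = 7.
Check: U(9, 7) = 18.

y = 7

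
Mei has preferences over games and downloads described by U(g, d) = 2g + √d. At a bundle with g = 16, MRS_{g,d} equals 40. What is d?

MU_g = 2, MU_d = 1/(2√d).
MRS = 2 ÷ (1/(2√d)).
MRS depends only on d: 4·√d = 40 ⇒ √d = 40/4 = 10 ⇒ d = 100.

d = 100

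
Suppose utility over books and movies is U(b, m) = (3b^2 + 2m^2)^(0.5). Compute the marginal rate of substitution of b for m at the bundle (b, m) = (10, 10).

For CES with ρ = 2, MRS = (3/2)·(m/b)^(-1).
At (10, 10): MRS = 1.5.
So at (10, 10) the consumer would give up 1.5 units of m for one more unit of b.

MRS = 1.5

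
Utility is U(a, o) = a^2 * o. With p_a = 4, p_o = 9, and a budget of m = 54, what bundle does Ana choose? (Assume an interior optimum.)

a* = 9, o* = 2

MU_a = 2·a·o and MU_o = a^2.
MRS = MU_a/MU_o = (2/1)·o/a.
Tangency: set MRS = p_a/p_o = 4/9.
So (2/1)·o/a = 4/9, i.e. o = (2/9)·a.
Substitute into the budget 4·a + 9·o = 54: 6·a = 54, so a* = 9.
Then o* = (2/9)·9 = 2.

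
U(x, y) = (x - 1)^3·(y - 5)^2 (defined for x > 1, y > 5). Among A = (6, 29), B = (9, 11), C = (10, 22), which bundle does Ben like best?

Bundle C

Evaluate utility at each bundle:
U(A) = 72000.
U(B) = 18432.
U(C) = 210681.
Highest utility is C, so C ≻ A ≻ B.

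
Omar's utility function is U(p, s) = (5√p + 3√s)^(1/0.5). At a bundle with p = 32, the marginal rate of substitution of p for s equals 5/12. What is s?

For CES with ρ = 0.5, MRS = (5/3)·√(s/p).
Setting (5/3)·√(s/32) = 5/12 gives √(s/32) = 0.25, so s/32 = 1/16 and s = 2.

s = 2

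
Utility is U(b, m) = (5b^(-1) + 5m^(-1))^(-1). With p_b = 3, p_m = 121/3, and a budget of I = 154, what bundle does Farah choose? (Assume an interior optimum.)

For CES with ρ = -1, MRS = (m/b)^2.
Tangency: set MRS = p_b/p_m = 3/(121/3) = 9/121.
So (m/b)^2 = 9/121; taking the square root, m/b = 3/11, i.e. m = (3/11)·b.
Substitute into the budget 3·b + (121/3)·m = 154: 14·b = 154, so b* = 11 and m* = (3/11)·11 = 3.

b* = 11, m* = 3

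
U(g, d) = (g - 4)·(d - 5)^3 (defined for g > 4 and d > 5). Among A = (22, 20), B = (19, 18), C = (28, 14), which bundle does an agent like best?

Bundle A

Evaluate utility at each bundle:
U(A) = 60750.
U(B) = 32955.
U(C) = 17496.
Highest utility is A, so A ≻ B ≻ C.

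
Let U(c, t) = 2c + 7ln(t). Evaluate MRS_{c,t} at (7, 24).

MRS = 48/7

MU_c = 2, MU_t = 7/t.
MRS = 2 ÷ (7/t).
At (7, 24): MRS = 48/7.
That is, one extra unit of c is worth 48/7 units of t at the margin.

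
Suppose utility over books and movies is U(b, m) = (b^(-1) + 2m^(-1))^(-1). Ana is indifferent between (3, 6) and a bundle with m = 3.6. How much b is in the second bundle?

b = 9

U depends on (b, m) only through S = b^(-1) + 2m^(-1), so equal utility means equal S. At (3, 6): S = 2/3.
With m = 3.6: 2·3.6^(-1) = 5/9, so b^(-1) = 2/3 − 5/9 = 1/9.
Hence b = 1/(1/9) = 9.
Check: U(9, 3.6) = 1.5.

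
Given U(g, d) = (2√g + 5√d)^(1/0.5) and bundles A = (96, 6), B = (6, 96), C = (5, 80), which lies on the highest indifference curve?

Evaluate utility at each bundle:
U(A) = 1014.000.
U(B) = 2904.000.
U(C) = 2420.000.
Highest utility is B, so B ≻ C ≻ A.

Bundle B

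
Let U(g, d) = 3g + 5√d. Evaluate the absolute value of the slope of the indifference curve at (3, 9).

MU_g = 3, MU_d = 5/(2√d).
MRS = 3 ÷ (5/(2√d)).
At (3, 9): MRS = 3.6.
That is, one extra unit of g is worth 3.6 units of d at the margin.

MRS = 3.6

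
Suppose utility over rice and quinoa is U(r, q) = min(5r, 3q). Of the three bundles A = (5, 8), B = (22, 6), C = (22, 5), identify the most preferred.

Evaluate utility at each bundle:
U(A) = 24.
U(B) = 18.
U(C) = 15.
Highest utility is A, so A ≻ B ≻ C.

Bundle A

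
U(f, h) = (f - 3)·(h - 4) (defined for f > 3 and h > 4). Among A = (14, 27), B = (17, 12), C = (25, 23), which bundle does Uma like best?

Evaluate utility at each bundle:
U(A) = 253.
U(B) = 112.
U(C) = 418.
Highest utility is C, so C ≻ A ≻ B.

Bundle C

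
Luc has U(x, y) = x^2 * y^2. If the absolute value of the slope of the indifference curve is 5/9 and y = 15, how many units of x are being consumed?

MU_x = 2·x·y^2 and MU_y = 2·x^2·y.
MRS = MU_x/MU_y = y/x.
Substitute y = 15: MRS = 15/x. Setting 15/x = 5/9 gives x = 15/(5/9) = 27.

x = 27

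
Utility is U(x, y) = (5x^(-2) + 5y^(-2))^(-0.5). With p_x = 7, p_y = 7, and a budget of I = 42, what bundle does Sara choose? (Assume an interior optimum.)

For CES with ρ = -2, MRS = (y/x)^3.
Tangency: set MRS = p_x/p_y = 7/7 = 1.
So (y/x)^3 = 1; taking the cube root, y/x = 1, i.e. y = x.
Substitute into the budget 7·x + 7·y = 42: 14·x = 42, so x* = 3 and y* = 3.

x* = 3, y* = 3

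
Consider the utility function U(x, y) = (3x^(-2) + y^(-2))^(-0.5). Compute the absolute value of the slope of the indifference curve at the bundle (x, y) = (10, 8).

For CES with ρ = -2, MRS = (3/1)·(y/x)^3.
At (10, 8): MRS = 192/125.
That is, one extra unit of x is worth 192/125 units of y at the margin.

MRS = 192/125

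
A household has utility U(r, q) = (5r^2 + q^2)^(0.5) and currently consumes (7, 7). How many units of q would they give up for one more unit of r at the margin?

For CES with ρ = 2, MRS = (5/1)·(q/r)^(-1).
At (7, 7): MRS = 5.
The indifference curve has slope −5 at this bundle.

MRS = 5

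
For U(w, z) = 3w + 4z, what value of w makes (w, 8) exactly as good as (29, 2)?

w = 21

U(29, 2) = 95.
Set U(w, 8) = 95 and solve.
3w + 4·8 = 95 ⇒ 3w = 63 ⇒ w = 21.
Check: U(21, 8) = 95.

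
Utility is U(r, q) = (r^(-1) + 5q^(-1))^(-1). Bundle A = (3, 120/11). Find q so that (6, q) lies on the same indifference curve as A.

U depends on (r, q) only through S = r^(-1) + 5q^(-1), so equal utility means equal S. At (3, 120/11): S = 19/24.
With r = 6: 6^(-1) = 1/6, so 5q^(-1) = 19/24 − 1/6 = 0.625, i.e. q^(-1) = 0.125.
Hence q = 1/0.125 = 8.
Check: U(6, 8) = 1.2632.

q = 8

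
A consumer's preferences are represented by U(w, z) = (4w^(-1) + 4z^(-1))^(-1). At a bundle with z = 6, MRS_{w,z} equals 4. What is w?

w = 3

For CES with ρ = -1, MRS = (z/w)^2.
Setting (6/w)^2 = 4 gives 6/w = 2 and w = 3.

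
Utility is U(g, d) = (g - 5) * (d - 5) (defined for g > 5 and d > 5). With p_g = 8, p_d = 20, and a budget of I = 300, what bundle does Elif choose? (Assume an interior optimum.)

g* = 15, d* = 9

MU_g = (d−5), MU_d = (g−5).
MRS = (d−5)/(g−5).
Tangency: set MRS = p_g/p_d = 8/20 = 0.4.
So (d − 5)/(g − 5) = 0.4, i.e. (d − 5) = 0.4·(g − 5).
Rewrite the budget in excess-of-subsistence terms: 8·(g − 5) + 20·(d − 5) = 300 − 8·5 − 20·5 = 160.
Substituting, 16·(g − 5) = 160, so g − 5 = 10 and g* = 15.
Then d − 5 = 0.4·10 = 4, so d* = 9.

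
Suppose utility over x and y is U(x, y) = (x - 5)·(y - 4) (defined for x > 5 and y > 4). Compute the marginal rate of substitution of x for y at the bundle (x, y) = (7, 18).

MRS = 7

MU_x = (y−4), MU_y = (x−5).
MRS = (y−4)/(x−5).
At (7, 18): MRS = 7.
So at (7, 18) the consumer would give up 7 units of y for one more unit of x.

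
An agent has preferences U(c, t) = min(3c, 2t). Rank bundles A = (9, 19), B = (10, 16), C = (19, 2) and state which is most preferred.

Bundle B

Evaluate utility at each bundle:
U(A) = 27.
U(B) = 30.
U(C) = 4.
Highest utility is B, so B ≻ A ≻ C.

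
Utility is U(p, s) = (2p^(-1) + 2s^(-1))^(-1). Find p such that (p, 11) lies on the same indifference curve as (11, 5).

p = 5

U depends on (p, s) only through S = 2p^(-1) + 2s^(-1), so equal utility means equal S. At (11, 5): S = 32/55.
With s = 11: 2·11^(-1) = 2/11, so 2p^(-1) = 32/55 − 2/11 = 0.4, i.e. p^(-1) = 0.2.
Hence p = 1/0.2 = 5.
Check: U(5, 11) = 1.7188.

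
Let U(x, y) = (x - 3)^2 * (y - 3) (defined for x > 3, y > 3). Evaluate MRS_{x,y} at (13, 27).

MRS = 4.8

MU_x = 2·(x−3)·(y−3), MU_y = (x−3)^2.
MRS = (2/1)·(y−3)/(x−3).
At (13, 27): MRS = 4.8.
The indifference curve has slope −4.8 at this bundle.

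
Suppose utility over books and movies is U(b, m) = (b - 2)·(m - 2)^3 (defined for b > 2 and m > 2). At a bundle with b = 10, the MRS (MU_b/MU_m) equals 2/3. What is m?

MU_b = (m−2)^3, MU_m = 3·(b−2)·(m−2)^2.
MRS = (1/3)·(m−2)/(b−2).
Substitute b = 10: MRS = (m − 2)/24. Setting this equal to 2/3 gives m − 2 = (2/3)·24 = 16, so m = 18.

m = 18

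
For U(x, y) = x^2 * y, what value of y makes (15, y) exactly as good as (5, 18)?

U(5, 18) = 450.
Set U(15, y) = 450 and solve.
With x = 15: 15^2 = 225, so y = 450/225 = 2.
Check: U(15, 2) = 450.

y = 2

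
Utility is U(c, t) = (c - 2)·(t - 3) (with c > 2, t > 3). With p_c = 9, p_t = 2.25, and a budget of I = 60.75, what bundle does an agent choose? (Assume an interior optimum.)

c* = 4, t* = 11

MU_c = (t−3), MU_t = (c−2).
MRS = (t−3)/(c−2).
Tangency: set MRS = p_c/p_t = 9/2.25 = 4.
So (t − 3)/(c − 2) = 4, i.e. (t − 3) = 4·(c − 2).
Rewrite the budget in excess-of-subsistence terms: 9·(c − 2) + 2.25·(t − 3) = 60.75 − 9·2 − 2.25·3 = 36.
Substituting, 18·(c − 2) = 36, so c − 2 = 2 and c* = 4.
Then t − 3 = 4·2 = 8, so t* = 11.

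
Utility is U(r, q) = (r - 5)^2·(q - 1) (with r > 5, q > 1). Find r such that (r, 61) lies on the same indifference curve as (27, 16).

U(27, 16) = 7260.
Set U(r, 61) = 7260 and solve.
With q = 61: (61 − 1) = 60, so (r − 5)^2 = 7260/60 = 121.
Taking the square root (with r > 5): r − 5 = 11, so r = 16.
Check: U(16, 61) = 7260.

r = 16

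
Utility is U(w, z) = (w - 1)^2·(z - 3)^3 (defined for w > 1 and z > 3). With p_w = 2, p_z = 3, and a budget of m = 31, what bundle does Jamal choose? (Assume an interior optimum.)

w* = 5, z* = 7

MU_w = 2·(w−1)·(z−3)^3, MU_z = 3·(w−1)^2·(z−3)^2.
MRS = (2/3)·(z−3)/(w−1).
Tangency: set MRS = p_w/p_z = 2/3.
So (2/3)·(z − 3)/(w − 1) = 2/3, i.e. (z − 3) = (w − 1).
Rewrite the budget in excess-of-subsistence terms: 2·(w − 1) + 3·(z − 3) = 31 − 2·1 − 3·3 = 20.
Substituting, 5·(w − 1) = 20, so w − 1 = 4 and w* = 5.
Then z − 3 = 4, so z* = 7.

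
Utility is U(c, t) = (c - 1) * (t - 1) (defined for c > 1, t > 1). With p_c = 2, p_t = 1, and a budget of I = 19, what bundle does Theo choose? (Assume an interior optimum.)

MU_c = (t−1), MU_t = (c−1).
MRS = (t−1)/(c−1).
Tangency: set MRS = p_c/p_t = 2/1 = 2.
So (t − 1)/(c − 1) = 2, i.e. (t − 1) = 2·(c − 1).
Rewrite the budget in excess-of-subsistence terms: 2·(c − 1) + 1·(t − 1) = 19 − 2·1 − 1·1 = 16.
Substituting, 4·(c − 1) = 16, so c − 1 = 4 and c* = 5.
Then t − 1 = 2·4 = 8, so t* = 9.

c* = 5, t* = 9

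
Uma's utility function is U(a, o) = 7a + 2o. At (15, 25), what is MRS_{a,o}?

MU_a = 7, MU_o = 2, so MRS = 7/2 = 3.5 at every bundle.
At (15, 25): MRS = 3.5.
The indifference curve has slope −3.5 at this bundle.

MRS = 3.5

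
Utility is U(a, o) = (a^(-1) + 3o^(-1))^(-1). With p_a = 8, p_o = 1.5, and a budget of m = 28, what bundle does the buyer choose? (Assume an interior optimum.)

a* = 2, o* = 8

For CES with ρ = -1, MRS = (1/3)·(o/a)^2.
Tangency: set MRS = p_a/p_o = 8/1.5 = 16/3.
So (o/a)^2 = 16; taking the square root, o/a = 4, i.e. o = 4·a.
Substitute into the budget 8·a + 1.5·o = 28: 14·a = 28, so a* = 2 and o* = 4·2 = 8.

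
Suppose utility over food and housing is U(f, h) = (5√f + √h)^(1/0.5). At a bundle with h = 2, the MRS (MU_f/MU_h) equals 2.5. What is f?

For CES with ρ = 0.5, MRS = (5/1)·√(h/f).
Setting (5/1)·√(2/f) = 2.5 gives √(2/f) = 0.5, so 2/f = 0.25 and f = 8.

f = 8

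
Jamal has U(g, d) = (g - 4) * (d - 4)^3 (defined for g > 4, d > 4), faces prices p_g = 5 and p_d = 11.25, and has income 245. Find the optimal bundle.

MU_g = (d−4)^3, MU_d = 3·(g−4)·(d−4)^2.
MRS = (1/3)·(d−4)/(g−4).
Tangency: set MRS = p_g/p_d = 5/11.25 = 4/9.
So (1/3)·(d − 4)/(g − 4) = 4/9, i.e. (d − 4) = (4/3)·(g − 4).
Rewrite the budget in excess-of-subsistence terms: 5·(g − 4) + 11.25·(d − 4) = 245 − 5·4 − 11.25·4 = 180.
Substituting, 20·(g − 4) = 180, so g − 4 = 9 and g* = 13.
Then d − 4 = (4/3)·9 = 12, so d* = 16.

g* = 13, d* = 16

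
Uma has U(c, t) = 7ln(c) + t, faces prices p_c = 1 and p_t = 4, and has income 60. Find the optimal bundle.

MU_c = 7/c, MU_t = 1.
MRS = 7/c ÷ 1.
Tangency: set MRS = p_c/p_t = 1/4 = 0.25.
MRS depends only on c: 7/c = 0.25 ⇒ c* = 7/0.25 = 28.
From the budget, 4·t = 60 − 1·28 = 32, so t* = 8.

c* = 28, t* = 8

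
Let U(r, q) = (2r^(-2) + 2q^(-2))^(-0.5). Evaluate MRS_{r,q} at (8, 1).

For CES with ρ = -2, MRS = (q/r)^3.
At (8, 1): MRS = 1/512.
The indifference curve has slope −1/512 at this bundle.

MRS = 1/512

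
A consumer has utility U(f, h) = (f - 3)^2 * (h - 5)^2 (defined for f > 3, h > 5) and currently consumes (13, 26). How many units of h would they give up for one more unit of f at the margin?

MU_f = 2·(f−3)·(h−5)^2, MU_h = 2·(f−3)^2·(h−5).
MRS = (h−5)/(f−3).
At (13, 26): MRS = 2.1.
So at (13, 26) the consumer would give up 2.1 units of h for one more unit of f.

MRS = 2.1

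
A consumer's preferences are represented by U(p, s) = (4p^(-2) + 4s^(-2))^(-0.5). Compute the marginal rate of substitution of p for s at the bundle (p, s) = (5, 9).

For CES with ρ = -2, MRS = (s/p)^3.
At (5, 9): MRS = 729/125.
That is, one extra unit of p is worth 729/125 units of s at the margin.

MRS = 729/125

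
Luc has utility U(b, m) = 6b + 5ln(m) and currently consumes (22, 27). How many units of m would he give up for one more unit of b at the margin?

MU_b = 6, MU_m = 5/m.
MRS = 6 ÷ (5/m).
At (22, 27): MRS = 32.4.
That is, one extra unit of b is worth 32.4 units of m at the margin.

MRS = 32.4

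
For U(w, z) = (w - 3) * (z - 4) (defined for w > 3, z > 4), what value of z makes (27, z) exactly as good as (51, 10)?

z = 16

U(51, 10) = 288.
Set U(27, z) = 288 and solve.
With w = 27: (27 − 3) = 24, so (z − 4) = 288/24 = 12.
So z = 4 + 12 = 16.
Check: U(27, 16) = 288.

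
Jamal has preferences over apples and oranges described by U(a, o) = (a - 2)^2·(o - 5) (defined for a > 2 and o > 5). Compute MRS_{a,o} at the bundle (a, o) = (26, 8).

MU_a = 2·(a−2)·(o−5), MU_o = (a−2)^2.
MRS = (2/1)·(o−5)/(a−2).
At (26, 8): MRS = 0.25.
That is, one extra unit of a is worth 0.25 units of o at the margin.

MRS = 0.25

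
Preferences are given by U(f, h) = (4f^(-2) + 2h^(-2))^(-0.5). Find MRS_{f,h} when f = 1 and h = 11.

MRS = 2662

For CES with ρ = -2, MRS = (4/2)·(h/f)^3.
At (1, 11): MRS = 2662.
So at (1, 11) the consumer would give up 2662 units of h for one more unit of f.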